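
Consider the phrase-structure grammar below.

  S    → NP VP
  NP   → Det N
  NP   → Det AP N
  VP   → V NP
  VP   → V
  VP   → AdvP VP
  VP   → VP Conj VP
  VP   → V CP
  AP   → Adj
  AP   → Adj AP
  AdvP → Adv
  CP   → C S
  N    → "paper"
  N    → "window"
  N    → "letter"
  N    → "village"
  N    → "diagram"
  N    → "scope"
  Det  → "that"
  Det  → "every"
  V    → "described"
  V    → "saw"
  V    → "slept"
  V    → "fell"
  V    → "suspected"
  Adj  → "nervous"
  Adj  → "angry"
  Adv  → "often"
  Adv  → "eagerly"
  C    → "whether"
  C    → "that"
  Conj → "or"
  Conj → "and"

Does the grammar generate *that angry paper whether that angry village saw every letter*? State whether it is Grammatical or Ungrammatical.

An N word can never sit immediately before a C word in any string this grammar generates, so the substring 'paper whether' rules out a derivation.

Ungrammatical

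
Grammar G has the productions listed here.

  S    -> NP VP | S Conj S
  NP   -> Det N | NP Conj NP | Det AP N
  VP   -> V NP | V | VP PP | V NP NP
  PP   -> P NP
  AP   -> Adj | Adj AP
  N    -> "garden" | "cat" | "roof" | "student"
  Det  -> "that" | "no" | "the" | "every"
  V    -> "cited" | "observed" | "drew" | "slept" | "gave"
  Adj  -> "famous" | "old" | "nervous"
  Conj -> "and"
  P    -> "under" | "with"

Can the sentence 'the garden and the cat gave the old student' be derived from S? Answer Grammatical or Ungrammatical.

Grammatical

S
  NP
    NP
      Det: the
      N: garden
    Conj: and
    NP
      Det: the
      N: cat
  VP
    V: gave
    NP
      Det: the
      AP
        Adj: old
      N: student
The bracketing above is licensed at every node by one of the given productions, with S at the root.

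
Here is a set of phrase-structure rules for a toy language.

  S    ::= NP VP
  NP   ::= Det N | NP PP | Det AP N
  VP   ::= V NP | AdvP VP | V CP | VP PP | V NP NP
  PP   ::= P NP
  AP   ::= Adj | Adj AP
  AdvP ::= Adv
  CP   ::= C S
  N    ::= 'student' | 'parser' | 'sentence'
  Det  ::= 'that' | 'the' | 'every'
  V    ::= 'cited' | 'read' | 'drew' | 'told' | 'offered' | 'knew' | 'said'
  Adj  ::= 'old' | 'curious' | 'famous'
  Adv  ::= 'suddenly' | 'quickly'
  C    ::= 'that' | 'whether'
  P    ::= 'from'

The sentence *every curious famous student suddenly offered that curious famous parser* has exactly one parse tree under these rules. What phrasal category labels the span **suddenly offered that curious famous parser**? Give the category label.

S
  NP
    Det: every
    AP
      Adj: curious
      AP
        Adj: famous
    N: student
  VP
    AdvP
      Adv: suddenly
    VP
      V: offered
      NP
        Det: that
        AP
          Adj: curious
          AP
            Adj: famous
        N: parser
The span 'suddenly offered that curious famous parser' is the VP node built by VP → AdvP VP.

VP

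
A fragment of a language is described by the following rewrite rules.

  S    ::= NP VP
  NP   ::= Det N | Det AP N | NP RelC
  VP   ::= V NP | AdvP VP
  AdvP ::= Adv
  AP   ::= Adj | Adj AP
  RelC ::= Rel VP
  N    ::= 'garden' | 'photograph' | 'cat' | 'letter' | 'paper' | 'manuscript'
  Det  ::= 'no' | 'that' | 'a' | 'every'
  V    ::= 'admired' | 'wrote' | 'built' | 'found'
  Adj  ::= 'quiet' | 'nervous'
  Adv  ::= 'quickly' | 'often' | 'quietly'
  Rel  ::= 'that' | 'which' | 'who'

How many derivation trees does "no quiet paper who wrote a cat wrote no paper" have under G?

1

[S [NP [NP [Det no] [AP [Adj quiet]] [N paper]] [RelC [Rel who] [VP [V wrote] [NP [Det a] [N cat]]]]] [VP [V wrote] [NP [Det no] [N paper]]]]
No rule offers an alternative attachment or grouping for any span, so this is the only derivation.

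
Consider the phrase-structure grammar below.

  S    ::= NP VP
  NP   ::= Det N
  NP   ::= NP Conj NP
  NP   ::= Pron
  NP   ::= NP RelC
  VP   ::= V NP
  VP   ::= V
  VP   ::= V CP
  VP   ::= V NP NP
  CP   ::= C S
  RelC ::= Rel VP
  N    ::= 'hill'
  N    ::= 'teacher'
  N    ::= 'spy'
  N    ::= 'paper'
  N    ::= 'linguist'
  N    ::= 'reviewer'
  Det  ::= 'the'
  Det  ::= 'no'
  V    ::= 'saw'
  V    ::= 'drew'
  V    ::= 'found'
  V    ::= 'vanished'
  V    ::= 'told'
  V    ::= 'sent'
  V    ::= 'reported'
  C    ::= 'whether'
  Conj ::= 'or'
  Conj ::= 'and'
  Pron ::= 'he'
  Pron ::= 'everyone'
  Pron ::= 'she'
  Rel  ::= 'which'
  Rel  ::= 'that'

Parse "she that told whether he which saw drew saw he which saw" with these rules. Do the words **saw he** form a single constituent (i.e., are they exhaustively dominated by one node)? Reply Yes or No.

No

[S [NP [NP [Pron she]] [RelC [Rel that] [VP [V told] [CP [C whether] [S [NP [NP [Pron he]] [RelC [Rel which] [VP [V saw]]]] [VP [V drew]]]]]]] [VP [V saw] [NP [NP [Pron he]] [RelC [Rel which] [VP [V saw]]]]]]
The smallest constituent containing 'saw he' is the VP spanning 'saw he which saw'; no single node in the tree dominates exactly the given words.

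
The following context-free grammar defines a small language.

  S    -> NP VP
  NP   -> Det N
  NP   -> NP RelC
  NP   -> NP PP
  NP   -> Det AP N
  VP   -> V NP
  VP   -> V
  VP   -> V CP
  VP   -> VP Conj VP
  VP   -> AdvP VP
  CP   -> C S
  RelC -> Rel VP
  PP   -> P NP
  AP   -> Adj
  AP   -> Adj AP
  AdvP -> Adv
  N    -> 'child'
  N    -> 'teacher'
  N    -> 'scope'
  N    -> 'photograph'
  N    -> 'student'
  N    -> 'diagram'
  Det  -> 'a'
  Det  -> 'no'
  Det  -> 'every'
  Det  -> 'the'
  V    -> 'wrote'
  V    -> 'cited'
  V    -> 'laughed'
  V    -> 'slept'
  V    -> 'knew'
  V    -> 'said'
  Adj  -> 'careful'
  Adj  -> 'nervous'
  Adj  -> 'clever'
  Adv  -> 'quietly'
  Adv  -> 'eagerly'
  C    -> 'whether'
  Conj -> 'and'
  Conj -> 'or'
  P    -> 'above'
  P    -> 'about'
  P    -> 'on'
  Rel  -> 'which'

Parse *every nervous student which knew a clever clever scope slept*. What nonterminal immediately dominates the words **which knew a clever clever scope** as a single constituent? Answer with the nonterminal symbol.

RelC

[S [NP [NP [Det every] [AP [Adj nervous]] [N student]] [RelC [Rel which] [VP [V knew] [NP [Det a] [AP [Adj clever] [AP [Adj clever]]] [N scope]]]]] [VP [V slept]]]
The span 'which knew a clever clever scope' is the RelC node built by RelC → Rel VP.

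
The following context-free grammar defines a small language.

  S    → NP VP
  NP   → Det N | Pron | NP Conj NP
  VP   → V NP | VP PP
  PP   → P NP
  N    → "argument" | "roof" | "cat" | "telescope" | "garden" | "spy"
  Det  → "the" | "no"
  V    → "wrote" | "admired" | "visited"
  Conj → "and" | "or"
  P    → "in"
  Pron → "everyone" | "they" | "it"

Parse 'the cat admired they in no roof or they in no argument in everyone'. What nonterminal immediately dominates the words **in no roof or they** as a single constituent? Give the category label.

[S [NP [Det the] [N cat]] [VP [VP [VP [VP [V admired] [NP [Pron they]]] [PP [P in] [NP [NP [Det no] [N roof]] [Conj or] [NP [Pron they]]]]] [PP [P in] [NP [Det no] [N argument]]]] [PP [P in] [NP [Pron everyone]]]]]
The span 'in no roof or they' is the PP node built by PP → P NP.

PP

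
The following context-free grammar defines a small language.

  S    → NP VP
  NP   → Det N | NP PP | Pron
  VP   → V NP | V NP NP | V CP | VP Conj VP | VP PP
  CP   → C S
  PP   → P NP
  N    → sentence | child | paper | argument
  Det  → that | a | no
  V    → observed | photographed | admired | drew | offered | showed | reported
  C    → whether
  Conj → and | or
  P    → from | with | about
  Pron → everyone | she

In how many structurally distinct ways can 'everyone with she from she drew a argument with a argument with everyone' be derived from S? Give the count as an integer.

Two of the 10 distinct bracketings:
[S [NP [NP [Pron everyone]] [PP [P with] [NP [NP [Pron she]] [PP [P from] [NP [Pron she]]]]]] [VP [V drew] [NP [NP [Det a] [N argument]] [PP [P with] [NP [NP [Det a] [N argument]] [PP [P with] [NP [Pron everyone]]]]]]]]
[S [NP [NP [Pron everyone]] [PP [P with] [NP [NP [Pron she]] [PP [P from] [NP [Pron she]]]]]] [VP [V drew] [NP [NP [NP [Det a] [N argument]] [PP [P with] [NP [Det a] [N argument]]]] [PP [P with] [NP [Pron everyone]]]]]]
The trees differ in how a recursive rule is bracketed over the same span.

10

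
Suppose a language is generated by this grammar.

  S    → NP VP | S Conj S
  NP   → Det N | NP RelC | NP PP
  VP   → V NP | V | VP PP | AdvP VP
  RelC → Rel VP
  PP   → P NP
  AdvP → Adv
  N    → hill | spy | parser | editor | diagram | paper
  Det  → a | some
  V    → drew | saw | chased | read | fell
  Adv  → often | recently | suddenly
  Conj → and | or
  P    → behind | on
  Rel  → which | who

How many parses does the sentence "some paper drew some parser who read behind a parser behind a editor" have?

Two of the 9 distinct bracketings:
[S [NP [Det some] [N paper]] [VP [V drew] [NP [NP [Det some] [N parser]] [RelC [Rel who] [VP [VP [V read]] [PP [P behind] [NP [NP [Det a] [N parser]] [PP [P behind] [NP [Det a] [N editor]]]]]]]]]]
[S [NP [Det some] [N paper]] [VP [V drew] [NP [NP [Det some] [N parser]] [RelC [Rel who] [VP [VP [VP [V read]] [PP [P behind] [NP [Det a] [N parser]]]] [PP [P behind] [NP [Det a] [N editor]]]]]]]]
The difference turns on whether NP → NP PP is used at the relevant span, versus an alternative expansion of NP.

9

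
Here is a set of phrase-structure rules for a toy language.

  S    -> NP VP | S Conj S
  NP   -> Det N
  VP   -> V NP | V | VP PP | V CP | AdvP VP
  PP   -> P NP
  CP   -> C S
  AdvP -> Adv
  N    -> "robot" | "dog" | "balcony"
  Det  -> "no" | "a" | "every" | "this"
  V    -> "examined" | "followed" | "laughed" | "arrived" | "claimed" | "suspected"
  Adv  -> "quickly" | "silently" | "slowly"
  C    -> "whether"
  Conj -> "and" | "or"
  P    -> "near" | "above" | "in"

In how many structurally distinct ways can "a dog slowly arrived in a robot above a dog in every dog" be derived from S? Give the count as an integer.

Two of the 4 distinct bracketings:
[S [NP [Det a] [N dog]] [VP [VP [VP [VP [AdvP [Adv slowly]] [VP [V arrived]]] [PP [P in] [NP [Det a] [N robot]]]] [PP [P above] [NP [Det a] [N dog]]]] [PP [P in] [NP [Det every] [N dog]]]]]
[S [NP [Det a] [N dog]] [VP [VP [VP [AdvP [Adv slowly]] [VP [VP [V arrived]] [PP [P in] [NP [Det a] [N robot]]]]] [PP [P above] [NP [Det a] [N dog]]]] [PP [P in] [NP [Det every] [N dog]]]]]
The trees differ in how a recursive rule is bracketed over the same span.

4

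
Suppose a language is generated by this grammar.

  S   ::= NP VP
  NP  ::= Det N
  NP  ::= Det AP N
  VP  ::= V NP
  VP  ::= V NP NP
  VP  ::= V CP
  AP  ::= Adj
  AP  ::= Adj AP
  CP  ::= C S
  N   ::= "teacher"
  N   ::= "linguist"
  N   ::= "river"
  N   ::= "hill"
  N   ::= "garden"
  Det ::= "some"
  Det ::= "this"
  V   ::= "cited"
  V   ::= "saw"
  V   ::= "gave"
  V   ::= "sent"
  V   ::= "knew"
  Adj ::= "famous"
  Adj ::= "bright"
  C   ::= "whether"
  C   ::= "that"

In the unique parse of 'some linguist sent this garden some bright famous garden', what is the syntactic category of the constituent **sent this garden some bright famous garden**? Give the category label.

VP

[S [NP [Det some] [N linguist]] [VP [V sent] [NP [Det this] [N garden]] [NP [Det some] [AP [Adj bright] [AP [Adj famous]]] [N garden]]]]
The span 'sent this garden some bright famous garden' is the VP node built by VP → V NP NP.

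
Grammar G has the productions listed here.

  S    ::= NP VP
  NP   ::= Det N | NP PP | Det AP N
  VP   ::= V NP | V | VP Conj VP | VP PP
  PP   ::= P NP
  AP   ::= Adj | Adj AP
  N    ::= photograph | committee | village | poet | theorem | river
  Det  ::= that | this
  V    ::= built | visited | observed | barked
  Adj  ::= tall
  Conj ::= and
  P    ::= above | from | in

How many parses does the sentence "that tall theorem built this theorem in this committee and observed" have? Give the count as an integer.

2

The two bracketings:
[S [NP [Det that] [AP [Adj tall]] [N theorem]] [VP [VP [V built] [NP [NP [Det this] [N theorem]] [PP [P in] [NP [Det this] [N committee]]]]] [Conj and] [VP [V observed]]]]
[S [NP [Det that] [AP [Adj tall]] [N theorem]] [VP [VP [VP [V built] [NP [Det this] [N theorem]]] [PP [P in] [NP [Det this] [N committee]]]] [Conj and] [VP [V observed]]]]
The difference turns on whether NP → NP PP is used at the relevant span, versus an alternative expansion of NP.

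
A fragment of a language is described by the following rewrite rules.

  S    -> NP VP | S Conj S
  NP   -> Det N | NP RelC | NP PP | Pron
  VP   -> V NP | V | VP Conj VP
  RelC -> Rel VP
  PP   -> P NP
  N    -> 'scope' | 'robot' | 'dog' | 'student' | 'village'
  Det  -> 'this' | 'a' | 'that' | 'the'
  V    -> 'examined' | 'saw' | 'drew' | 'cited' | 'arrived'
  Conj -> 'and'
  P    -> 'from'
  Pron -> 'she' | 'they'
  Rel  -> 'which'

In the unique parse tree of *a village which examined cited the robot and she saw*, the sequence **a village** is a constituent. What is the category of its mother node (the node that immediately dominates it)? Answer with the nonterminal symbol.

S
  S
    NP
      NP
        Det: a
        N: village
      RelC
        Rel: which
        VP
          V: examined
    VP
      V: cited
      NP
        Det: the
        N: robot
  Conj: and
  S
    NP
      Pron: she
    VP
      V: saw
The span 'a village' is the NP node built by NP → Det N.
Its mother is the NP built by NP → NP RelC.

NP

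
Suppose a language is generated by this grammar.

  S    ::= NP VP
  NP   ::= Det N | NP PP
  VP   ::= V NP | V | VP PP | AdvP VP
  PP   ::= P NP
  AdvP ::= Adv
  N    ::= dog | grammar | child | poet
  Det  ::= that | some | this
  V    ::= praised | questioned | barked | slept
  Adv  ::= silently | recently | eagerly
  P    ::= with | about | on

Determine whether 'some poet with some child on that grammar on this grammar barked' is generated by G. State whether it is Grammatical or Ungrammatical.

Grammatical

[S [NP [NP [Det some] [N poet]] [PP [P with] [NP [NP [Det some] [N child]] [PP [P on] [NP [NP [Det that] [N grammar]] [PP [P on] [NP [Det this] [N grammar]]]]]]]] [VP [V barked]]]
The bracketing above is licensed at every node by one of the given productions, with S at the root.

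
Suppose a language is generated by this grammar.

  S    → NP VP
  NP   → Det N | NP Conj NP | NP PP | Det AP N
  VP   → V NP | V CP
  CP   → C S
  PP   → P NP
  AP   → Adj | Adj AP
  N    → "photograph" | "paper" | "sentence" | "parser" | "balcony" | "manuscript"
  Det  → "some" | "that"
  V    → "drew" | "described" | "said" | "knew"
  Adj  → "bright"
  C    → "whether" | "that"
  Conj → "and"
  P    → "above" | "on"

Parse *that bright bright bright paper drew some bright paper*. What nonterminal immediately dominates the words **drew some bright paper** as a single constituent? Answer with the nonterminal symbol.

[S [NP [Det that] [AP [Adj bright] [AP [Adj bright] [AP [Adj bright]]]] [N paper]] [VP [V drew] [NP [Det some] [AP [Adj bright]] [N paper]]]]
The span 'drew some bright paper' is the VP node built by VP → V NP.

VP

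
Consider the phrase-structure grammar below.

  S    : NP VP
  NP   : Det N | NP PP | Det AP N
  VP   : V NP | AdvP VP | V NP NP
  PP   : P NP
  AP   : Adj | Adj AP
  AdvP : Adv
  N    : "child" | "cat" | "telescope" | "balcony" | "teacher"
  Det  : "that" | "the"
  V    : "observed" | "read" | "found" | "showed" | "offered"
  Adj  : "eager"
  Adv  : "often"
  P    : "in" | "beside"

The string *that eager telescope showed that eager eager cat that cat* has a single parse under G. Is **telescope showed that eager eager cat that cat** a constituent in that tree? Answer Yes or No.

[S [NP [Det that] [AP [Adj eager]] [N telescope]] [VP [V showed] [NP [Det that] [AP [Adj eager] [AP [Adj eager]]] [N cat]] [NP [Det that] [N cat]]]]
The smallest constituent containing 'telescope showed that eager eager cat that cat' is the S spanning 'that eager telescope showed that eager eager cat that cat'; no single node in the tree dominates exactly the given words.

No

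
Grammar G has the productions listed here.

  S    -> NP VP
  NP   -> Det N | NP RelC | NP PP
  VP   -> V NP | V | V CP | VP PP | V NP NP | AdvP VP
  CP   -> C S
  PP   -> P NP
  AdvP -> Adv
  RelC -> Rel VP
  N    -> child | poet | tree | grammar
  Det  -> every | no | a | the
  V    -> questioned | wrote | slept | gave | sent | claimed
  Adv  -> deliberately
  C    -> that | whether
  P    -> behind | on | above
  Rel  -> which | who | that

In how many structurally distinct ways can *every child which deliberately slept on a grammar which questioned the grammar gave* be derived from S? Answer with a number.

6

Two of the 6 distinct bracketings:
[S [NP [NP [Det every] [N child]] [RelC [Rel which] [VP [VP [AdvP [Adv deliberately]] [VP [V slept]]] [PP [P on] [NP [NP [Det a] [N grammar]] [RelC [Rel which] [VP [V questioned] [NP [Det the] [N grammar]]]]]]]]] [VP [V gave]]]
[S [NP [NP [Det every] [N child]] [RelC [Rel which] [VP [AdvP [Adv deliberately]] [VP [VP [V slept]] [PP [P on] [NP [NP [Det a] [N grammar]] [RelC [Rel which] [VP [V questioned] [NP [Det the] [N grammar]]]]]]]]]] [VP [V gave]]]
The trees differ in how a recursive rule is bracketed over the same span.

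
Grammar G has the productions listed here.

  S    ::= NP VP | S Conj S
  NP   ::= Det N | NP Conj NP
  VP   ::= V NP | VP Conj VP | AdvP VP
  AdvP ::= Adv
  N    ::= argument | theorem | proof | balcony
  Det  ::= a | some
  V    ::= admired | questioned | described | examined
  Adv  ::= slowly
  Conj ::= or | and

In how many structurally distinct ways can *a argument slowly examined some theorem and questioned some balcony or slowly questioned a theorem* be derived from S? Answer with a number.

Two of the 5 distinct bracketings:
[S [NP [Det a] [N argument]] [VP [VP [AdvP [Adv slowly]] [VP [V examined] [NP [Det some] [N theorem]]]] [Conj and] [VP [VP [V questioned] [NP [Det some] [N balcony]]] [Conj or] [VP [AdvP [Adv slowly]] [VP [V questioned] [NP [Det a] [N theorem]]]]]]]
[S [NP [Det a] [N argument]] [VP [VP [VP [AdvP [Adv slowly]] [VP [V examined] [NP [Det some] [N theorem]]]] [Conj and] [VP [V questioned] [NP [Det some] [N balcony]]]] [Conj or] [VP [AdvP [Adv slowly]] [VP [V questioned] [NP [Det a] [N theorem]]]]]]
The trees differ in how a recursive rule is bracketed over the same span.

5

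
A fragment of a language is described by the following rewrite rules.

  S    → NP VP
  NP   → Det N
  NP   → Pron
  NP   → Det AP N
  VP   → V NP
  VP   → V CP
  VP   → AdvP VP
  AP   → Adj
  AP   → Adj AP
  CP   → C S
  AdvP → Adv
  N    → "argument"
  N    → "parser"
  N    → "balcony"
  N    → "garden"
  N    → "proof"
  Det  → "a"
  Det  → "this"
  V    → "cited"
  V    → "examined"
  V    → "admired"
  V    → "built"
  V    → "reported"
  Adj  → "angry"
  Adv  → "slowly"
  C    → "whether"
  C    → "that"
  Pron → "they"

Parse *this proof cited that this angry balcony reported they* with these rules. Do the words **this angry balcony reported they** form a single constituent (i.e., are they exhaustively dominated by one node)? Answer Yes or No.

[S [NP [Det this] [N proof]] [VP [V cited] [CP [C that] [S [NP [Det this] [AP [Adj angry]] [N balcony]] [VP [V reported] [NP [Pron they]]]]]]]
The words 'this angry balcony reported they' are exhaustively dominated by a single S node (built by S → NP VP), so they form a constituent.

Yes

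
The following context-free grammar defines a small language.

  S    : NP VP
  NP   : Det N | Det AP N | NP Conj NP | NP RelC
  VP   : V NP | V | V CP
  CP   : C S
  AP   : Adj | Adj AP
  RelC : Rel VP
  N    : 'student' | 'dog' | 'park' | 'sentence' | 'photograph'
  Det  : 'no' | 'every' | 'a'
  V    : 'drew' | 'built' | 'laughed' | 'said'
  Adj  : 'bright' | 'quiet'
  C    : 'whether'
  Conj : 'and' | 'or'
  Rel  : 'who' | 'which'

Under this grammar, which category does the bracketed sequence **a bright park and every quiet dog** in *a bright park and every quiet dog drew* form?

S
  NP
    NP
      Det: a
      AP
        Adj: bright
      N: park
    Conj: and
    NP
      Det: every
      AP
        Adj: quiet
      N: dog
  VP
    V: drew
The span 'a bright park and every quiet dog' is the NP node built by NP → NP Conj NP.

NP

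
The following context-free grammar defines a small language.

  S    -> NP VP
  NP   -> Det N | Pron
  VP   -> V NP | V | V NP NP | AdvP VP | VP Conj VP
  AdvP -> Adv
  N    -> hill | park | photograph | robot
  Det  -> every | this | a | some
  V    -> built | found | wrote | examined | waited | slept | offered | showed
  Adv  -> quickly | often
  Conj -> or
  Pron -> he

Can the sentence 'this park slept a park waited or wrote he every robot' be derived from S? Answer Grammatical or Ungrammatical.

For S → NP VP, the only prefix that parses as NP is 'this park', but the remainder 'slept a park waited or wrote he every robot' is not a VP under these rules.

Ungrammatical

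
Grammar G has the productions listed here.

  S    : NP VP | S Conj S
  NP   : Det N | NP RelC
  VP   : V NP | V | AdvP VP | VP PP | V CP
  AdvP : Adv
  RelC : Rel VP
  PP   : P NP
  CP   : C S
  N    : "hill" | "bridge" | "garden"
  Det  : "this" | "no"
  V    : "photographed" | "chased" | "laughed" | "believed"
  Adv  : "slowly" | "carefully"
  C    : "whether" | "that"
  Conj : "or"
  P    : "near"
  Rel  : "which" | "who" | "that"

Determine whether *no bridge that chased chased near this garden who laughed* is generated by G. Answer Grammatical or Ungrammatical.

S
  NP
    NP
      Det: no
      N: bridge
    RelC
      Rel: that
      VP
        V: chased
  VP
    VP
      V: chased
    PP
      P: near
      NP
        NP
          Det: this
          N: garden
        RelC
          Rel: who
          VP
            V: laughed
Every word is introduced by a lexical rule and the phrasal rules combine the resulting categories into a single S.

Grammatical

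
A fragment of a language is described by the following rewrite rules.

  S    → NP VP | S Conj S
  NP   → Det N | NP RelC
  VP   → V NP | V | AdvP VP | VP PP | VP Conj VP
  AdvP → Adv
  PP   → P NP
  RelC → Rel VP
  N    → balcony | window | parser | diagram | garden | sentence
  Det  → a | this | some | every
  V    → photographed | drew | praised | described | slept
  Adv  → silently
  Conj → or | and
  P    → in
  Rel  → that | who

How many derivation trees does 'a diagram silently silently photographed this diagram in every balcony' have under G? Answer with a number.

3

Two of the 3 distinct bracketings:
[S [NP [Det a] [N diagram]] [VP [AdvP [Adv silently]] [VP [AdvP [Adv silently]] [VP [VP [V photographed] [NP [Det this] [N diagram]]] [PP [P in] [NP [Det every] [N balcony]]]]]]]
[S [NP [Det a] [N diagram]] [VP [AdvP [Adv silently]] [VP [VP [AdvP [Adv silently]] [VP [V photographed] [NP [Det this] [N diagram]]]] [PP [P in] [NP [Det every] [N balcony]]]]]]
The trees differ in how a recursive rule is bracketed over the same span.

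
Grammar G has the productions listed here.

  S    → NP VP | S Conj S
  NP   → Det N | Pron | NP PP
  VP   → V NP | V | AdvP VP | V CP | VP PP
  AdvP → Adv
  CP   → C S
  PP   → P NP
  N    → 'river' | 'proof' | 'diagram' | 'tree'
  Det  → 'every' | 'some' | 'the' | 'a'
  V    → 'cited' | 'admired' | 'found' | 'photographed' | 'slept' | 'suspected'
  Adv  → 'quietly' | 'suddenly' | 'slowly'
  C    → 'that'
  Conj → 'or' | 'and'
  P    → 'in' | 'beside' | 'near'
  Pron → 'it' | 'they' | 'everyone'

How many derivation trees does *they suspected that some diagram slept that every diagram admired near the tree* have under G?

Two of the 3 distinct bracketings:
[S [NP [Pron they]] [VP [V suspected] [CP [C that] [S [NP [Det some] [N diagram]] [VP [V slept] [CP [C that] [S [NP [Det every] [N diagram]] [VP [VP [V admired]] [PP [P near] [NP [Det the] [N tree]]]]]]]]]]]
[S [NP [Pron they]] [VP [V suspected] [CP [C that] [S [NP [Det some] [N diagram]] [VP [VP [V slept] [CP [C that] [S [NP [Det every] [N diagram]] [VP [V admired]]]]] [PP [P near] [NP [Det the] [N tree]]]]]]]]
The trees differ in how a recursive rule is bracketed over the same span.

3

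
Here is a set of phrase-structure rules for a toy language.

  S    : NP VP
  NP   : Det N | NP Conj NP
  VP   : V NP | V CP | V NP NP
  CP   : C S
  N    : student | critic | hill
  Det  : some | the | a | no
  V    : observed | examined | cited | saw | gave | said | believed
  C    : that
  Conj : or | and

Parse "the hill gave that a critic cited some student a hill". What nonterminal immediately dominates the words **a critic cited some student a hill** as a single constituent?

S
  NP
    Det: the
    N: hill
  VP
    V: gave
    CP
      C: that
      S
        NP
          Det: a
          N: critic
        VP
          V: cited
          NP
            Det: some
            N: student
          NP
            Det: a
            N: hill
The span 'a critic cited some student a hill' is the S node built by S → NP VP.

S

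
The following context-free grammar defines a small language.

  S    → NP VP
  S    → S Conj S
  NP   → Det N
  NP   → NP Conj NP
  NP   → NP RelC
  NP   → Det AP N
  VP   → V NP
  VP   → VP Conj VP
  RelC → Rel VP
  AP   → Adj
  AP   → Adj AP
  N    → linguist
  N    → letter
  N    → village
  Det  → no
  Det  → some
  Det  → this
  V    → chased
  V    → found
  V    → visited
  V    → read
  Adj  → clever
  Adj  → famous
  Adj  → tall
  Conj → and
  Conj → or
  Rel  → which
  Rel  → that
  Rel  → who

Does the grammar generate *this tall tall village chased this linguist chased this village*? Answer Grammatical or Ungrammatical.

Ungrammatical

For S → NP VP, the only prefix that parses as NP is 'this tall tall village', but the remainder 'chased this linguist chased this village' is not a VP under these rules. The alternative S rule S → S Conj S likewise has no satisfying split.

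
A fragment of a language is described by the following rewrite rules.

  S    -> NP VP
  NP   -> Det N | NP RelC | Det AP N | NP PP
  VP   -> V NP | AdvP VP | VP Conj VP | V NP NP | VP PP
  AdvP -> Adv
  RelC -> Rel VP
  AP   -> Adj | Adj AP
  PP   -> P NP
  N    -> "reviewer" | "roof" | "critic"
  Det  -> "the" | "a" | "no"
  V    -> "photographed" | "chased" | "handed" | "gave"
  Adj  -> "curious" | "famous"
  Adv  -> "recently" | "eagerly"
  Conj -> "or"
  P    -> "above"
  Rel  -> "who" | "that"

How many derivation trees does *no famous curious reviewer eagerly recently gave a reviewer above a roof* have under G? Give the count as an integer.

4

Two of the 4 distinct bracketings:
[S [NP [Det no] [AP [Adj famous] [AP [Adj curious]]] [N reviewer]] [VP [AdvP [Adv eagerly]] [VP [AdvP [Adv recently]] [VP [V gave] [NP [NP [Det a] [N reviewer]] [PP [P above] [NP [Det a] [N roof]]]]]]]]
[S [NP [Det no] [AP [Adj famous] [AP [Adj curious]]] [N reviewer]] [VP [AdvP [Adv eagerly]] [VP [AdvP [Adv recently]] [VP [VP [V gave] [NP [Det a] [N reviewer]]] [PP [P above] [NP [Det a] [N roof]]]]]]]
The difference turns on whether NP → NP PP is used at the relevant span, versus an alternative expansion of NP.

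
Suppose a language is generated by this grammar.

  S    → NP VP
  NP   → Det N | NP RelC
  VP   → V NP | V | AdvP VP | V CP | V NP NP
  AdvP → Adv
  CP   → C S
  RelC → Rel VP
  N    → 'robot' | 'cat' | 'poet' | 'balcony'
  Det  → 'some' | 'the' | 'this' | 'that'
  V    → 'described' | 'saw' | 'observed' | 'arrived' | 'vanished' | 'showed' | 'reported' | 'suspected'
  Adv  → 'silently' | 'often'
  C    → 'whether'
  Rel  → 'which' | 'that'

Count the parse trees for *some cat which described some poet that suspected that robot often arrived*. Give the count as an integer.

3

Two of the 3 distinct bracketings:
[S [NP [NP [Det some] [N cat]] [RelC [Rel which] [VP [V described] [NP [NP [Det some] [N poet]] [RelC [Rel that] [VP [V suspected] [NP [Det that] [N robot]]]]]]]] [VP [AdvP [Adv often]] [VP [V arrived]]]]
[S [NP [NP [Det some] [N cat]] [RelC [Rel which] [VP [V described] [NP [NP [Det some] [N poet]] [RelC [Rel that] [VP [V suspected]]]] [NP [Det that] [N robot]]]]] [VP [AdvP [Adv often]] [VP [V arrived]]]]
The difference turns on whether VP → V NP is used at the relevant span, versus an alternative expansion of VP.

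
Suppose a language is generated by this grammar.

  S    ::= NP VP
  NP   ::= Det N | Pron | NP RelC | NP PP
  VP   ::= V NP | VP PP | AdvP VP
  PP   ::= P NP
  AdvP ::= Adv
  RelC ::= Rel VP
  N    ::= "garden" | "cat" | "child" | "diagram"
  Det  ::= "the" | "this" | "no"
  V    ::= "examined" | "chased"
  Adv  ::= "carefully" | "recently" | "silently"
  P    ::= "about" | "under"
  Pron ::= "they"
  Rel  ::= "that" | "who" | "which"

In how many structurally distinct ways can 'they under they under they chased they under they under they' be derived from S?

Two of the 10 distinct bracketings:
[S [NP [NP [Pron they]] [PP [P under] [NP [NP [Pron they]] [PP [P under] [NP [Pron they]]]]]] [VP [V chased] [NP [NP [Pron they]] [PP [P under] [NP [NP [Pron they]] [PP [P under] [NP [Pron they]]]]]]]]
[S [NP [NP [Pron they]] [PP [P under] [NP [NP [Pron they]] [PP [P under] [NP [Pron they]]]]]] [VP [V chased] [NP [NP [NP [Pron they]] [PP [P under] [NP [Pron they]]]] [PP [P under] [NP [Pron they]]]]]]
The trees differ in how a recursive rule is bracketed over the same span.

10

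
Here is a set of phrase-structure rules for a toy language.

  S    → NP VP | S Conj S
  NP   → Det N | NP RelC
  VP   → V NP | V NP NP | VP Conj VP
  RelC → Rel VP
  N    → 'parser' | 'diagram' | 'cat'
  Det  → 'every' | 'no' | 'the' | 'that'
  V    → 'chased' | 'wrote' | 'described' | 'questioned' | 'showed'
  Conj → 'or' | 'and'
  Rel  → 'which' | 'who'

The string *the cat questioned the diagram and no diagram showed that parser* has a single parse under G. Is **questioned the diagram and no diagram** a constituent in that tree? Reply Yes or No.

No

[S [S [NP [Det the] [N cat]] [VP [V questioned] [NP [Det the] [N diagram]]]] [Conj and] [S [NP [Det no] [N diagram]] [VP [V showed] [NP [Det that] [N parser]]]]]
The smallest constituent containing 'questioned the diagram and no diagram' is the S spanning 'the cat questioned the diagram and no diagram showed that parser'; no single node in the tree dominates exactly the given words.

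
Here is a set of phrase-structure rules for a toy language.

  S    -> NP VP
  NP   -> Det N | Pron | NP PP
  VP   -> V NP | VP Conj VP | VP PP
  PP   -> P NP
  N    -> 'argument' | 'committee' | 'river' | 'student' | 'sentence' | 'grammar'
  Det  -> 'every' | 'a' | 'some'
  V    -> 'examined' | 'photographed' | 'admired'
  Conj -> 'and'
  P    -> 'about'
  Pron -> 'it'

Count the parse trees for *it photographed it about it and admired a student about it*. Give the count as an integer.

Two of the 6 distinct bracketings:
[S [NP [Pron it]] [VP [VP [V photographed] [NP [NP [Pron it]] [PP [P about] [NP [Pron it]]]]] [Conj and] [VP [V admired] [NP [NP [Det a] [N student]] [PP [P about] [NP [Pron it]]]]]]]
[S [NP [Pron it]] [VP [VP [V photographed] [NP [NP [Pron it]] [PP [P about] [NP [Pron it]]]]] [Conj and] [VP [VP [V admired] [NP [Det a] [N student]]] [PP [P about] [NP [Pron it]]]]]]
The difference turns on whether VP → VP PP is used at the relevant span, versus an alternative expansion of VP.

6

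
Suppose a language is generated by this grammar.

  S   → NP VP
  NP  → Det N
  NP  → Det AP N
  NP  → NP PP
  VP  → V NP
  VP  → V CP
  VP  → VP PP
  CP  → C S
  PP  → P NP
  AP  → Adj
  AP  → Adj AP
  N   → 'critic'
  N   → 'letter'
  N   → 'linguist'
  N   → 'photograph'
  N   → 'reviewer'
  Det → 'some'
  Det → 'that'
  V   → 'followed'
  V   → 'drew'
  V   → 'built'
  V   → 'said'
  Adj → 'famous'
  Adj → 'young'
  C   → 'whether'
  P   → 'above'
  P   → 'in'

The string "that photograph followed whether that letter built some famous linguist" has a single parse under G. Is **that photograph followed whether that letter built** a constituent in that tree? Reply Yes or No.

No

[S [NP [Det that] [N photograph]] [VP [V followed] [CP [C whether] [S [NP [Det that] [N letter]] [VP [V built] [NP [Det some] [AP [Adj famous]] [N linguist]]]]]]]
The smallest constituent containing 'that photograph followed whether that letter built' is the S spanning 'that photograph followed whether that letter built some famous linguist'; no single node in the tree dominates exactly the given words.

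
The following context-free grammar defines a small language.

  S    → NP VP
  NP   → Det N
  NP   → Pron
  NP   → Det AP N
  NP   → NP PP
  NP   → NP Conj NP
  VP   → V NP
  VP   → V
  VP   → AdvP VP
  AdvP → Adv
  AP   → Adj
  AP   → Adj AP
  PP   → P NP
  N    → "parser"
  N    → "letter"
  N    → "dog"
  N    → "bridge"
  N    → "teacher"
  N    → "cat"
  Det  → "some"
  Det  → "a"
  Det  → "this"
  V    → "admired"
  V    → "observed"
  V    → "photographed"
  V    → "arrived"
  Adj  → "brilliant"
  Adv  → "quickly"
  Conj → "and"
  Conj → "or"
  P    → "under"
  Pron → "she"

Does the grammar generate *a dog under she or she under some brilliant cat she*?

Ungrammatical

An N word can never sit immediately before a Pron word in any string this grammar generates, so the substring 'cat she' rules out a derivation.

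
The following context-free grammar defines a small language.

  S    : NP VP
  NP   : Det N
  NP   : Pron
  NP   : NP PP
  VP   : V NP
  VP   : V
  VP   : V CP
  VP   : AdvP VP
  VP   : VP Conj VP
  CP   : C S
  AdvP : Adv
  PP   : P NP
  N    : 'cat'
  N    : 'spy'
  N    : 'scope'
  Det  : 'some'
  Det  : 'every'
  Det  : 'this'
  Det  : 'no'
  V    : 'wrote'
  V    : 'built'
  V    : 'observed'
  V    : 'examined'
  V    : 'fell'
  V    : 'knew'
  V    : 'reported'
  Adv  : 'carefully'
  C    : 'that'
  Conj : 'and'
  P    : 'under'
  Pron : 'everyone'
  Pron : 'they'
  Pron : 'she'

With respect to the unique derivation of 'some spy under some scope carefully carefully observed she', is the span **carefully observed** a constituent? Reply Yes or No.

No

[S [NP [NP [Det some] [N spy]] [PP [P under] [NP [Det some] [N scope]]]] [VP [AdvP [Adv carefully]] [VP [AdvP [Adv carefully]] [VP [V observed] [NP [Pron she]]]]]]
The smallest constituent containing 'carefully observed' is the VP spanning 'carefully observed she'; no single node in the tree dominates exactly the given words.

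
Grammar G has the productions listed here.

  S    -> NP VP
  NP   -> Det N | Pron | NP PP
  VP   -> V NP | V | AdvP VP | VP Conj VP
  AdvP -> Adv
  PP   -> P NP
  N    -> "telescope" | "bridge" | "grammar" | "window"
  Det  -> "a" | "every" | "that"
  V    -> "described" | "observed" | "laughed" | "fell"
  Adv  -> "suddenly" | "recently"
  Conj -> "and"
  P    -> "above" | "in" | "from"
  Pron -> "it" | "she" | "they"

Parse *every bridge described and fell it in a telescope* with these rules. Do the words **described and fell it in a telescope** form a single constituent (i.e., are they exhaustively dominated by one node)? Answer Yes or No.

[S [NP [Det every] [N bridge]] [VP [VP [V described]] [Conj and] [VP [V fell] [NP [NP [Pron it]] [PP [P in] [NP [Det a] [N telescope]]]]]]]
The words 'described and fell it in a telescope' are exhaustively dominated by a single VP node (built by VP → VP Conj VP), so they form a constituent.

Yes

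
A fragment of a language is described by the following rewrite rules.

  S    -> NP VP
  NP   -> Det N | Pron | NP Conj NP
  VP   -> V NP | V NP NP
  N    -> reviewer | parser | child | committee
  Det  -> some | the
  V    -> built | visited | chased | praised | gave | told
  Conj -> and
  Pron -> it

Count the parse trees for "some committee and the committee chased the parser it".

1

[S [NP [NP [Det some] [N committee]] [Conj and] [NP [Det the] [N committee]]] [VP [V chased] [NP [Det the] [N parser]] [NP [Pron it]]]]
No rule offers an alternative attachment or grouping for any span, so this is the only derivation.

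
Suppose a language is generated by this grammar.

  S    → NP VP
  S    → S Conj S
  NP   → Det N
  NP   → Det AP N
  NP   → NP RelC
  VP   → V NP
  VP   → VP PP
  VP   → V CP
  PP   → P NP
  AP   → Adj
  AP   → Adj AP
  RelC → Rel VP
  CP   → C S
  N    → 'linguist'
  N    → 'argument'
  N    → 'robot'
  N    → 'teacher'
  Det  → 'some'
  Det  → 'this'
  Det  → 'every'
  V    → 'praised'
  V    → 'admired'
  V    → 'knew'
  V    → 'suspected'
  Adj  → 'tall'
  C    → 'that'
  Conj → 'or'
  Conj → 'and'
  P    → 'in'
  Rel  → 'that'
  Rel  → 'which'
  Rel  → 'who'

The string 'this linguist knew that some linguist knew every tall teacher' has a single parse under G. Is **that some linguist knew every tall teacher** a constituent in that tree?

[S [NP [Det this] [N linguist]] [VP [V knew] [CP [C that] [S [NP [Det some] [N linguist]] [VP [V knew] [NP [Det every] [AP [Adj tall]] [N teacher]]]]]]]
The words 'that some linguist knew every tall teacher' are exhaustively dominated by a single CP node (built by CP → C S), so they form a constituent.

Yes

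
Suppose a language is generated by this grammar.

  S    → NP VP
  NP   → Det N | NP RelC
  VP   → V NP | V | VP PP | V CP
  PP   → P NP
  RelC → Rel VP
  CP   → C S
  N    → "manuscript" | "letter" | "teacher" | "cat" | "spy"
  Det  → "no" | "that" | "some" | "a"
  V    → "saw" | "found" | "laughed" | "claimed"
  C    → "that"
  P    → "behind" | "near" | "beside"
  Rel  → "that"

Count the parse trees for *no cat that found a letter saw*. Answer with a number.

[S [NP [NP [Det no] [N cat]] [RelC [Rel that] [VP [V found] [NP [Det a] [N letter]]]]] [VP [V saw]]]
No rule offers an alternative attachment or grouping for any span, so this is the only derivation.

1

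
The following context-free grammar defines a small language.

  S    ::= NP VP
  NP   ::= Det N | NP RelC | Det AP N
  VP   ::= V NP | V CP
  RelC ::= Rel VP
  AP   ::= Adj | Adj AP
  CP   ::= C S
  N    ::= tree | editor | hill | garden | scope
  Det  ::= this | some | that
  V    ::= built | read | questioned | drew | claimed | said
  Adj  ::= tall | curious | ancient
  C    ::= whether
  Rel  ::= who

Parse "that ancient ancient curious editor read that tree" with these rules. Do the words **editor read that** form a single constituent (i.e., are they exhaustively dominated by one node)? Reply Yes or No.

[S [NP [Det that] [AP [Adj ancient] [AP [Adj ancient] [AP [Adj curious]]]] [N editor]] [VP [V read] [NP [Det that] [N tree]]]]
The smallest constituent containing 'editor read that' is the S spanning 'that ancient ancient curious editor read that tree'; no single node in the tree dominates exactly the given words.

No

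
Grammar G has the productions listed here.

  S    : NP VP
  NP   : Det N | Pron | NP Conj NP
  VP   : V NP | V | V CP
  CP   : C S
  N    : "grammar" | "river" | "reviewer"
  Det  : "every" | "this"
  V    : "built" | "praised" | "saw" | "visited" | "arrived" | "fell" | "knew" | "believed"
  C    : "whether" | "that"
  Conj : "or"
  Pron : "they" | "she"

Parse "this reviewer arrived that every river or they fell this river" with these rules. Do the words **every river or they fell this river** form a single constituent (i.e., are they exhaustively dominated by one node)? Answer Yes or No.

[S [NP [Det this] [N reviewer]] [VP [V arrived] [CP [C that] [S [NP [NP [Det every] [N river]] [Conj or] [NP [Pron they]]] [VP [V fell] [NP [Det this] [N river]]]]]]]
The words 'every river or they fell this river' are exhaustively dominated by a single S node (built by S → NP VP), so they form a constituent.

Yes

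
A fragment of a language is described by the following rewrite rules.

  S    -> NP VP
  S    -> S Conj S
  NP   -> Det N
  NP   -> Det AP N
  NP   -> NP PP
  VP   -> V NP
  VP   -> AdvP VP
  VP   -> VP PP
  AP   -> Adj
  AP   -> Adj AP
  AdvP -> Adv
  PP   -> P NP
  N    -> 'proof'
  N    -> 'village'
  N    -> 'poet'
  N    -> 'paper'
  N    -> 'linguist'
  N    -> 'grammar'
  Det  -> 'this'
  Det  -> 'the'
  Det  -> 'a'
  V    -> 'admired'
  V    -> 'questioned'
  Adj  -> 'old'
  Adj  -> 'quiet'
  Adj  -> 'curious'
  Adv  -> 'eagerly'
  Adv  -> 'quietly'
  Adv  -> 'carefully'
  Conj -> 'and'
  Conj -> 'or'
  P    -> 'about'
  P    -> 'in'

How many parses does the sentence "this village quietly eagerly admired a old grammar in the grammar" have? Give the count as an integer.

Two of the 4 distinct bracketings:
[S [NP [Det this] [N village]] [VP [AdvP [Adv quietly]] [VP [AdvP [Adv eagerly]] [VP [V admired] [NP [NP [Det a] [AP [Adj old]] [N grammar]] [PP [P in] [NP [Det the] [N grammar]]]]]]]]
[S [NP [Det this] [N village]] [VP [AdvP [Adv quietly]] [VP [AdvP [Adv eagerly]] [VP [VP [V admired] [NP [Det a] [AP [Adj old]] [N grammar]]] [PP [P in] [NP [Det the] [N grammar]]]]]]]
The difference turns on whether NP → NP PP is used at the relevant span, versus an alternative expansion of NP.

4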